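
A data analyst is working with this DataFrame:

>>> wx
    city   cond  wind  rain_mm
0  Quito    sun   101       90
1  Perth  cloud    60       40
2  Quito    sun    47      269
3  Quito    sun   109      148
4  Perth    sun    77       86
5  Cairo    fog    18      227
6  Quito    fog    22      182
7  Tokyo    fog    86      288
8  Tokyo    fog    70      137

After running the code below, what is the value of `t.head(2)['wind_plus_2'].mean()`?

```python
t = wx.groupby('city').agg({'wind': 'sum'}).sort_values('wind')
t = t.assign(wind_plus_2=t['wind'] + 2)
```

79.5

group by city, sum of wind:
       wind
city       
Cairo    18
Perth   137
Quito   279
Tokyo   156
sort by wind:
       wind
city       
Cairo    18
Perth   137
Tokyo   156
Quito   279
add column wind_plus_2 = t['wind'] + 2:
       wind  wind_plus_2
city                    
Cairo    18           20
Perth   137          139
Tokyo   156          158
Quito   279          281
take first 2 rows:
       wind  wind_plus_2
city                    
Cairo    18           20
Perth   137          139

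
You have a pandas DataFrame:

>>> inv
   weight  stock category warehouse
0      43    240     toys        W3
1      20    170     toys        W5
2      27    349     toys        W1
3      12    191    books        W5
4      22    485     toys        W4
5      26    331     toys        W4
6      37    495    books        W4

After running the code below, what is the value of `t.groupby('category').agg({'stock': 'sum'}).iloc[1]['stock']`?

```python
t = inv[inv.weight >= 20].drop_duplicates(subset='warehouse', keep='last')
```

filter rows where weight >= 20:
   weight  stock category warehouse
0      43    240     toys        W3
1      20    170     toys        W5
2      27    349     toys        W1
4      22    485     toys        W4
5      26    331     toys        W4
6      37    495    books        W4
drop duplicate warehouse (keep=last):
   weight  stock category warehouse
0      43    240     toys        W3
1      20    170     toys        W5
2      27    349     toys        W1
6      37    495    books        W4
group by category, sum of stock:
          stock
category       
books       495
toys        759
The value at position 1, column 'stock' is 759.

759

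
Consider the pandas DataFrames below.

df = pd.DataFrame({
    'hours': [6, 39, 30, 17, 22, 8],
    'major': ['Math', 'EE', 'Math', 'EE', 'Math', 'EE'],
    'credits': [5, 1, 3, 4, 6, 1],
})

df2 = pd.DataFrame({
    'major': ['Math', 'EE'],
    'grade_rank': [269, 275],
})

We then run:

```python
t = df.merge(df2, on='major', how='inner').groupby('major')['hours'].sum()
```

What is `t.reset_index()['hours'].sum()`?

merge on 'major' (how='inner') → 6 rows:
   hours major  credits  grade_rank
0      6  Math        5         269
1     39    EE        1         275
2     30  Math        3         269
3     17    EE        4         275
4     22  Math        6         269
5      8    EE        1         275
group by major, sum of hours:
major
EE      64
Math    58
Name: hours, dtype: int64
reset_index():
  major  hours
0    EE     64
1  Math     58
So sum() = 122.

122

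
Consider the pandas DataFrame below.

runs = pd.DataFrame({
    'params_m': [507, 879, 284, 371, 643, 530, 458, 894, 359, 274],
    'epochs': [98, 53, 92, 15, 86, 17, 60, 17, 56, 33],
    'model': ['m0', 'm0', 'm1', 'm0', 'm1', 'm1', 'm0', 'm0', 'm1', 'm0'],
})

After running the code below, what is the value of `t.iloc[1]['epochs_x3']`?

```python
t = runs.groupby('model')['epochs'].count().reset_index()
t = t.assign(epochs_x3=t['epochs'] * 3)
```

group by model, count of epochs:
model
m0    6
m1    4
Name: epochs, dtype: int64
reset_index():
  model  epochs
0    m0       6
1    m1       4
add column epochs_x3 = t['epochs'] * 3:
  model  epochs  epochs_x3
0    m0       6         18
1    m1       4         12
The value at position 1, column 'epochs_x3' is 12.

12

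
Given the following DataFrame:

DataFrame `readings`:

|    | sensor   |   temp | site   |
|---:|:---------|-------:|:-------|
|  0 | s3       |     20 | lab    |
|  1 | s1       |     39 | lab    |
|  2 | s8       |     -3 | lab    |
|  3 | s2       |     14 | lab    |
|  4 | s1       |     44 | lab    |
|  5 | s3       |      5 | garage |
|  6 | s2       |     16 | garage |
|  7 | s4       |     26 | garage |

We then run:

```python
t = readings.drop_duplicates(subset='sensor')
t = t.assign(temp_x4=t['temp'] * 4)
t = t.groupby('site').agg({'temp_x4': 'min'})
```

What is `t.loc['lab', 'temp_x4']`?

-12

drop duplicate sensor (keep=first):
  sensor  temp    site
0     s3    20     lab
1     s1    39     lab
2     s8    -3     lab
3     s2    14     lab
7     s4    26  garage
add column temp_x4 = t['temp'] * 4:
  sensor  temp    site  temp_x4
0     s3    20     lab       80
1     s1    39     lab      156
2     s8    -3     lab      -12
3     s2    14     lab       56
7     s4    26  garage      104
group by site, min of temp_x4:
        temp_x4
site           
garage      104
lab         -12
So loc['lab', 'temp_x4'] = -12.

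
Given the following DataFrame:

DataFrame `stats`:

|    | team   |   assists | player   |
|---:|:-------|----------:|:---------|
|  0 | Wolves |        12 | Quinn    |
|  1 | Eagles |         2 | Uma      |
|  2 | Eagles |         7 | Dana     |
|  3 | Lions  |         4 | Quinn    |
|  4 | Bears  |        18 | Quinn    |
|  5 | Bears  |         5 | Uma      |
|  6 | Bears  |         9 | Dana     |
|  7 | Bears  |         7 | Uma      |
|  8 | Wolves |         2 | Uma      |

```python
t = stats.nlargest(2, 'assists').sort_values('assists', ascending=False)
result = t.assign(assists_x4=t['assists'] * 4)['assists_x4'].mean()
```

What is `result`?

take 2 rows with largest assists:
     team  assists player
4   Bears       18  Quinn
0  Wolves       12  Quinn
sort by assists descending:
     team  assists player
4   Bears       18  Quinn
0  Wolves       12  Quinn
add column assists_x4 = t['assists'] * 4:
     team  assists player  assists_x4
4   Bears       18  Quinn          72
0  Wolves       12  Quinn          48

60.0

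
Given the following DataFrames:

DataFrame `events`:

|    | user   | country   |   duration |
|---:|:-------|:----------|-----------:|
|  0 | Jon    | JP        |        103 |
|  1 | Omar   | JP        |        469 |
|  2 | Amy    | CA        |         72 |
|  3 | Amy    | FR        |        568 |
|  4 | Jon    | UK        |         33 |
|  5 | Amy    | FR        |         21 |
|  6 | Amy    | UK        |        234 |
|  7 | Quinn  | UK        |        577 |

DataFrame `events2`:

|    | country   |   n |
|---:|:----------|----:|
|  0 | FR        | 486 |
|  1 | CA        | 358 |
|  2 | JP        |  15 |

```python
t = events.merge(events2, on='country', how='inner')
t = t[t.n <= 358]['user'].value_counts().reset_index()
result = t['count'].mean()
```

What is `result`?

1.0

merge on 'country' (how='inner') → 5 rows:
   user country  duration    n
0   Jon      JP       103   15
1  Omar      JP       469   15
2   Amy      CA        72  358
3   Amy      FR       568  486
4   Amy      FR        21  486
filter rows where n <= 358:
   user country  duration    n
0   Jon      JP       103   15
1  Omar      JP       469   15
2   Amy      CA        72  358
value_counts of user:
user
Jon     1
Omar    1
Amy     1
Name: count, dtype: int64
reset_index():
   user  count
0   Jon      1
1  Omar      1
2   Amy      1
mean of column 'count' → 1.0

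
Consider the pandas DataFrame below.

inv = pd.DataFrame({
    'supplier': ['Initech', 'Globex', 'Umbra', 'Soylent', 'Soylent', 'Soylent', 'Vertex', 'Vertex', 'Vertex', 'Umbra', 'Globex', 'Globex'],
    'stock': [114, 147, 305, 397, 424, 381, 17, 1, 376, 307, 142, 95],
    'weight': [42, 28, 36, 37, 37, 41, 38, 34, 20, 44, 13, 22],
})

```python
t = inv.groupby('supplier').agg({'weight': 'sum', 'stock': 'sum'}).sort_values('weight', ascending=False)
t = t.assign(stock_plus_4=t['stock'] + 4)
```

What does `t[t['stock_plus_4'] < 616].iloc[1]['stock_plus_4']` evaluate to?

group by supplier: sum(weight), sum(stock):
          weight  stock
supplier               
Globex        63    384
Initech       42    114
Soylent      115   1202
Umbra         80    612
Vertex        92    394
sort by weight descending:
          weight  stock
supplier               
Soylent      115   1202
Vertex        92    394
Umbra         80    612
Globex        63    384
Initech       42    114
add column stock_plus_4 = t['stock'] + 4:
          weight  stock  stock_plus_4
supplier                             
Soylent      115   1202          1206
Vertex        92    394           398
Umbra         80    612           616
Globex        63    384           388
Initech       42    114           118
filter rows where stock_plus_4 < 616:
          weight  stock  stock_plus_4
supplier                             
Vertex        92    394           398
Globex        63    384           388
Initech       42    114           118
Taking the value at position 1, column 'stock_plus_4' gives 388.

388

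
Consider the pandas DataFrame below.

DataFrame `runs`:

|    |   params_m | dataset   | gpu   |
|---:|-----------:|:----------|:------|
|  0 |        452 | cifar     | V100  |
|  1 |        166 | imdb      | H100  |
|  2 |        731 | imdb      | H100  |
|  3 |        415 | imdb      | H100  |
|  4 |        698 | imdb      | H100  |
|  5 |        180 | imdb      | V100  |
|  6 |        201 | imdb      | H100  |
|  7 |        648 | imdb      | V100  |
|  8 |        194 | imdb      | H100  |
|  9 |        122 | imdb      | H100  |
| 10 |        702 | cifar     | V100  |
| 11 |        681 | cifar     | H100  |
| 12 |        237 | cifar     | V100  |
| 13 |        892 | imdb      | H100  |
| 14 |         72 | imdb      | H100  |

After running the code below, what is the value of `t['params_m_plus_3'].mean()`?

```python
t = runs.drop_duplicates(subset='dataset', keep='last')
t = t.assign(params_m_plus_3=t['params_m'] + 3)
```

157.5

drop duplicate dataset (keep=last):
    params_m dataset   gpu
12       237   cifar  V100
14        72    imdb  H100
add column params_m_plus_3 = t['params_m'] + 3:
    params_m dataset   gpu  params_m_plus_3
12       237   cifar  V100              240
14        72    imdb  H100               75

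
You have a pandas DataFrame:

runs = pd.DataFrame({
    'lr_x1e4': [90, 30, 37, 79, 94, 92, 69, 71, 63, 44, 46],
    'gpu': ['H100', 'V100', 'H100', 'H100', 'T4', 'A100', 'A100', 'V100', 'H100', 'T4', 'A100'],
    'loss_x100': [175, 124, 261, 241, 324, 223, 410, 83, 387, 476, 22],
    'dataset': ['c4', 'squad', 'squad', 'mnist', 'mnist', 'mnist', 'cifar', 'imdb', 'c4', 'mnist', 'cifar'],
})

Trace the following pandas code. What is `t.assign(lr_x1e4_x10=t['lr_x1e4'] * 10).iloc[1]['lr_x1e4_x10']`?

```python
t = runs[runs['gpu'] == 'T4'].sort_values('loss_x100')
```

filter rows where gpu == 'T4':
   lr_x1e4 gpu  loss_x100 dataset
4       94  T4        324   mnist
9       44  T4        476   mnist
sort by loss_x100:
   lr_x1e4 gpu  loss_x100 dataset
4       94  T4        324   mnist
9       44  T4        476   mnist
add column lr_x1e4_x10 = t['lr_x1e4'] * 10:
   lr_x1e4 gpu  loss_x100 dataset  lr_x1e4_x10
4       94  T4        324   mnist          940
9       44  T4        476   mnist          440
value at position 1, column 'lr_x1e4_x10' → 440

440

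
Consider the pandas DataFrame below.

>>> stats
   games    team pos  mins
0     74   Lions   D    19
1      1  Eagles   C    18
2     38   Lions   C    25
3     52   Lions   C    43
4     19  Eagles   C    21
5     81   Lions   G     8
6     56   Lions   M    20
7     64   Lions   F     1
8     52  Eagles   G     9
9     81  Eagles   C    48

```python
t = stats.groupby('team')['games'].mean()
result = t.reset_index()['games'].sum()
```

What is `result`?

group by team, mean of games:
team
Eagles    38.250000
Lions     60.833333
Name: games, dtype: float64
reset_index():
     team      games
0  Eagles  38.250000
1   Lions  60.833333
Taking the sum of column 'games' gives 99.0833333333.

99.0833333333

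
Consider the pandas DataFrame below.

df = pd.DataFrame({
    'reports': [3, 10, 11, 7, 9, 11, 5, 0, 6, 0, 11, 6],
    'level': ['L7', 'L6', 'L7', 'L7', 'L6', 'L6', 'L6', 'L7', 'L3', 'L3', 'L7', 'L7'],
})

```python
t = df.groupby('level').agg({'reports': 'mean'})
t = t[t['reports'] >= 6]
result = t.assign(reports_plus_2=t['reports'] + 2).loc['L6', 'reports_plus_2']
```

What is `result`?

10.75

group by level, mean of reports:
        reports
level          
L3     3.000000
L6     8.750000
L7     6.333333
filter rows where reports >= 6:
        reports
level          
L6     8.750000
L7     6.333333
add column reports_plus_2 = t['reports'] + 2:
        reports  reports_plus_2
level                          
L6     8.750000       10.750000
L7     6.333333        8.333333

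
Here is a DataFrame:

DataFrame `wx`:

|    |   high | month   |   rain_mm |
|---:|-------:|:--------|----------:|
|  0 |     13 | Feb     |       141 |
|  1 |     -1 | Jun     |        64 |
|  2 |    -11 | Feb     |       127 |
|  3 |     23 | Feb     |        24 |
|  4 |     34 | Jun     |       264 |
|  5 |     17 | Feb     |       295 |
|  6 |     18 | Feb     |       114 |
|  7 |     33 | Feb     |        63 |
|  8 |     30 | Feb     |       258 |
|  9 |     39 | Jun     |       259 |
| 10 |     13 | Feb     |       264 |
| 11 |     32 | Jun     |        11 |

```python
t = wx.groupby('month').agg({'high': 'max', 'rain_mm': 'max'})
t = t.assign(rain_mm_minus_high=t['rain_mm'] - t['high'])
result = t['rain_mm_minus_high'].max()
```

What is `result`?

262

group by month: max(high), max(rain_mm):
       high  rain_mm
month               
Feb      33      295
Jun      39      264
add column rain_mm_minus_high = t['rain_mm'] - t['high']:
       high  rain_mm  rain_mm_minus_high
month                                   
Feb      33      295                 262
Jun      39      264                 225
Finally, max of column 'rain_mm_minus_high' = 262.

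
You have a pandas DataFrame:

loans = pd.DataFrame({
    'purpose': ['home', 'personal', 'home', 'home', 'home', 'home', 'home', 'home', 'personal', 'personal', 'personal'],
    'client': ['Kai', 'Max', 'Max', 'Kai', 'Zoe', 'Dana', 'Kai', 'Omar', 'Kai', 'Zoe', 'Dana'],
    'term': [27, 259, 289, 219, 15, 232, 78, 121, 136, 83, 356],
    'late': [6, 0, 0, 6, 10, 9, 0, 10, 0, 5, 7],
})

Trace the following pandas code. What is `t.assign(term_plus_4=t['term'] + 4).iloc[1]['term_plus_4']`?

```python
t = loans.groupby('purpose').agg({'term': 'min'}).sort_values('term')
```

87

group by purpose, min of term:
          term
purpose       
home        15
personal    83
sort by term:
          term
purpose       
home        15
personal    83
add column term_plus_4 = t['term'] + 4:
          term  term_plus_4
purpose                    
home        15           19
personal    83           87
Hence 87.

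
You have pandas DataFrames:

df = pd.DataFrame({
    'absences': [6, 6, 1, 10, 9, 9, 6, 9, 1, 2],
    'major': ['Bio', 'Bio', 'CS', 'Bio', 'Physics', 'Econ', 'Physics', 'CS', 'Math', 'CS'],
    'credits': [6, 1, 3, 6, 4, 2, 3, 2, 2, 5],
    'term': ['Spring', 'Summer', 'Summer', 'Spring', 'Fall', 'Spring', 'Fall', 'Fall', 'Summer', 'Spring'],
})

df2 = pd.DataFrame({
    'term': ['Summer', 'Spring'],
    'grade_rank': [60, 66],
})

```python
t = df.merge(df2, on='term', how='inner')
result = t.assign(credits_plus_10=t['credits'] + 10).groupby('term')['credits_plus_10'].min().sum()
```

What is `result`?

merge on 'term' (how='inner') → 7 rows:
   absences major  credits    term  grade_rank
0         6   Bio        6  Spring          66
1         6   Bio        1  Summer          60
2         1    CS        3  Summer          60
3        10   Bio        6  Spring          66
4         9  Econ        2  Spring          66
5         1  Math        2  Summer          60
6         2    CS        5  Spring          66
add column credits_plus_10 = t['credits'] + 10:
   absences major  credits    term  grade_rank  credits_plus_10
0         6   Bio        6  Spring          66               16
1         6   Bio        1  Summer          60               11
2         1    CS        3  Summer          60               13
3        10   Bio        6  Spring          66               16
4         9  Econ        2  Spring          66               12
5         1  Math        2  Summer          60               12
6         2    CS        5  Spring          66               15
group by term, min of credits_plus_10:
term
Spring    12
Summer    11
Name: credits_plus_10, dtype: int64

23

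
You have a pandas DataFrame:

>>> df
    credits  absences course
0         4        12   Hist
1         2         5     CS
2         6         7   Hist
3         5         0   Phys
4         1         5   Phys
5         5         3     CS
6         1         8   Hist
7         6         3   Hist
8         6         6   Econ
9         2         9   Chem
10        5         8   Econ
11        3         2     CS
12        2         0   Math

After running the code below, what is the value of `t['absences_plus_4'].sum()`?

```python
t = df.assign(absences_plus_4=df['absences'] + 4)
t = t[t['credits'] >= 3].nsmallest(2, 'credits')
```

add column absences_plus_4 = df['absences'] + 4:
    credits  absences course  absences_plus_4
0         4        12   Hist               16
1         2         5     CS                9
2         6         7   Hist               11
3         5         0   Phys                4
4         1         5   Phys                9
5         5         3     CS                7
6         1         8   Hist               12
7         6         3   Hist                7
8         6         6   Econ               10
9         2         9   Chem               13
10        5         8   Econ               12
11        3         2     CS                6
12        2         0   Math                4
filter rows where credits >= 3:
    credits  absences course  absences_plus_4
0         4        12   Hist               16
2         6         7   Hist               11
3         5         0   Phys                4
5         5         3     CS                7
7         6         3   Hist                7
8         6         6   Econ               10
10        5         8   Econ               12
11        3         2     CS                6
take 2 rows with smallest credits:
    credits  absences course  absences_plus_4
11        3         2     CS                6
0         4        12   Hist               16
The sum of column 'absences_plus_4' is 22.

22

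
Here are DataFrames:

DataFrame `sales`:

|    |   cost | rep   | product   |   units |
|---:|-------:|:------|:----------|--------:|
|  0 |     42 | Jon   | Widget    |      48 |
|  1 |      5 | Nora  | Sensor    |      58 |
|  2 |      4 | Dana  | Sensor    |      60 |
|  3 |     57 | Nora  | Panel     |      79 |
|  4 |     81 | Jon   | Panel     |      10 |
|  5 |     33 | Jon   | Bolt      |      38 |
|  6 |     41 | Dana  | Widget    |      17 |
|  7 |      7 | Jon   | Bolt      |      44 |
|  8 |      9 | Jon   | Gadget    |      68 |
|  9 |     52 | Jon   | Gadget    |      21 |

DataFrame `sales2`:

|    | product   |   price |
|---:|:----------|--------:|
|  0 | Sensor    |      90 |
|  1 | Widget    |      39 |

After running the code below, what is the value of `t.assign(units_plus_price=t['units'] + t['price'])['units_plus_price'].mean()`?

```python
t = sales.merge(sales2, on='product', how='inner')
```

merge on 'product' (how='inner') → 4 rows:
   cost   rep product  units  price
0    42   Jon  Widget     48     39
1     5  Nora  Sensor     58     90
2     4  Dana  Sensor     60     90
3    41  Dana  Widget     17     39
add column units_plus_price = t['units'] + t['price']:
   cost   rep product  units  price  units_plus_price
0    42   Jon  Widget     48     39                87
1     5  Nora  Sensor     58     90               148
2     4  Dana  Sensor     60     90               150
3    41  Dana  Widget     17     39                56
mean of column 'units_plus_price' → 110.25

110.25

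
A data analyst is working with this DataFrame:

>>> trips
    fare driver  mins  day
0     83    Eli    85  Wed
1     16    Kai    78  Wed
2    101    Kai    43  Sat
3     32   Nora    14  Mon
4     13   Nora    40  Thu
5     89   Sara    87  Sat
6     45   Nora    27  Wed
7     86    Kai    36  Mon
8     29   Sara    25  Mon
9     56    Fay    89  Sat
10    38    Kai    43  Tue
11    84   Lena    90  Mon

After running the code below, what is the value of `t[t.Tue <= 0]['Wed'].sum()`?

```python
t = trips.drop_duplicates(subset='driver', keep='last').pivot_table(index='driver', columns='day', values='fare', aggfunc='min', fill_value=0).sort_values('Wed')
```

drop duplicate driver (keep=last):
    fare driver  mins  day
0     83    Eli    85  Wed
6     45   Nora    27  Wed
8     29   Sara    25  Mon
9     56    Fay    89  Sat
10    38    Kai    43  Tue
11    84   Lena    90  Mon
pivot: rows=driver, cols=day, min(fare):
day     Mon  Sat  Tue  Wed
driver                    
Eli       0    0    0   83
Fay       0   56    0    0
Kai       0    0   38    0
Lena     84    0    0    0
Nora      0    0    0   45
Sara     29    0    0    0
sort by Wed:
day     Mon  Sat  Tue  Wed
driver                    
Fay       0   56    0    0
Kai       0    0   38    0
Lena     84    0    0    0
Sara     29    0    0    0
Nora      0    0    0   45
Eli       0    0    0   83
filter rows where Tue <= 0:
day     Mon  Sat  Tue  Wed
driver                    
Fay       0   56    0    0
Lena     84    0    0    0
Sara     29    0    0    0
Nora      0    0    0   45
Eli       0    0    0   83

128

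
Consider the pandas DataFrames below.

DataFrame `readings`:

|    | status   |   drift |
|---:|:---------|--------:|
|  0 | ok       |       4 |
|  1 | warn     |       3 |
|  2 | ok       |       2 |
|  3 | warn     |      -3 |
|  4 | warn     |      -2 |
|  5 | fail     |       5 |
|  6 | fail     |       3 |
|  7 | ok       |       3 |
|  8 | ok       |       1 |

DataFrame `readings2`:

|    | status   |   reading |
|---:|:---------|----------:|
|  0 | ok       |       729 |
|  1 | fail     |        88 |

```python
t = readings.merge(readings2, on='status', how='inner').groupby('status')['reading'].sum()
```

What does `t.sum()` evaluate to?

merge on 'status' (how='inner') → 6 rows:
  status  drift  reading
0     ok      4      729
1     ok      2      729
2   fail      5       88
3   fail      3       88
4     ok      3      729
5     ok      1      729
group by status, sum of reading:
status
fail     176
ok      2916
Name: reading, dtype: int64

3092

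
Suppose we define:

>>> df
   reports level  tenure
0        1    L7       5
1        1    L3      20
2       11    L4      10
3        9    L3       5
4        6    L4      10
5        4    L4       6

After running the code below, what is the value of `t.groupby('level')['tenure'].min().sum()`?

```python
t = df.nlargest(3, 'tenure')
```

30

take 3 rows with largest tenure:
   reports level  tenure
1        1    L3      20
2       11    L4      10
4        6    L4      10
group by level, min of tenure:
level
L3    20
L4    10
Name: tenure, dtype: int64
Then the sum of the resulting series: 30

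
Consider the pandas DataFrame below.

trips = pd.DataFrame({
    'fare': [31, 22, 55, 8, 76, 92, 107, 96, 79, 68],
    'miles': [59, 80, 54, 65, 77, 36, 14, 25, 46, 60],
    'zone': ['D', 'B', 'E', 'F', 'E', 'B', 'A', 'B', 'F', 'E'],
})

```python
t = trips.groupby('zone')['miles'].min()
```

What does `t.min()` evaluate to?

group by zone, min of miles:
zone
A    14
B    25
D    59
E    54
F    46
Name: miles, dtype: int64

14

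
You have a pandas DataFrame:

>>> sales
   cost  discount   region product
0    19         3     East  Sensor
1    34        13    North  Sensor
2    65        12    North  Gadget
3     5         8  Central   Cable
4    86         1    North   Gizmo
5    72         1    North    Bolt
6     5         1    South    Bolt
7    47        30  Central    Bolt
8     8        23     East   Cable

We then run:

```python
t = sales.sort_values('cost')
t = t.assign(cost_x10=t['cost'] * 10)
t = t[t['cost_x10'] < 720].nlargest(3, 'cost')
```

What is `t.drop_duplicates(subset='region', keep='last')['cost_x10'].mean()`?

sort by cost:
   cost  discount   region product
3     5         8  Central   Cable
6     5         1    South    Bolt
8     8        23     East   Cable
0    19         3     East  Sensor
1    34        13    North  Sensor
7    47        30  Central    Bolt
2    65        12    North  Gadget
5    72         1    North    Bolt
4    86         1    North   Gizmo
add column cost_x10 = t['cost'] * 10:
   cost  discount   region product  cost_x10
3     5         8  Central   Cable        50
6     5         1    South    Bolt        50
8     8        23     East   Cable        80
0    19         3     East  Sensor       190
1    34        13    North  Sensor       340
7    47        30  Central    Bolt       470
2    65        12    North  Gadget       650
5    72         1    North    Bolt       720
4    86         1    North   Gizmo       860
filter rows where cost_x10 < 720:
   cost  discount   region product  cost_x10
3     5         8  Central   Cable        50
6     5         1    South    Bolt        50
8     8        23     East   Cable        80
0    19         3     East  Sensor       190
1    34        13    North  Sensor       340
7    47        30  Central    Bolt       470
2    65        12    North  Gadget       650
take 3 rows with largest cost:
   cost  discount   region product  cost_x10
2    65        12    North  Gadget       650
7    47        30  Central    Bolt       470
1    34        13    North  Sensor       340
drop duplicate region (keep=last):
   cost  discount   region product  cost_x10
7    47        30  Central    Bolt       470
1    34        13    North  Sensor       340
Reading off the mean of column 'cost_x10', we get 405.0.

405.0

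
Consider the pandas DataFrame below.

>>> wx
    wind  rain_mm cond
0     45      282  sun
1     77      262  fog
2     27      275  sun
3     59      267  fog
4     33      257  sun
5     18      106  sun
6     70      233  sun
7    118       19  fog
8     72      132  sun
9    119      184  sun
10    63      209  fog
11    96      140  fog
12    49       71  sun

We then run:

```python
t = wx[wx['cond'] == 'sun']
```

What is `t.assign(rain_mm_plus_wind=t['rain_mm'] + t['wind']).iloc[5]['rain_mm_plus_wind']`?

204

filter rows where cond == 'sun':
    wind  rain_mm cond
0     45      282  sun
2     27      275  sun
4     33      257  sun
5     18      106  sun
6     70      233  sun
8     72      132  sun
9    119      184  sun
12    49       71  sun
add column rain_mm_plus_wind = t['rain_mm'] + t['wind']:
    wind  rain_mm cond  rain_mm_plus_wind
0     45      282  sun                327
2     27      275  sun                302
4     33      257  sun                290
5     18      106  sun                124
6     70      233  sun                303
8     72      132  sun                204
9    119      184  sun                303
12    49       71  sun                120
Finally, value at position 5, column 'rain_mm_plus_wind' = 204.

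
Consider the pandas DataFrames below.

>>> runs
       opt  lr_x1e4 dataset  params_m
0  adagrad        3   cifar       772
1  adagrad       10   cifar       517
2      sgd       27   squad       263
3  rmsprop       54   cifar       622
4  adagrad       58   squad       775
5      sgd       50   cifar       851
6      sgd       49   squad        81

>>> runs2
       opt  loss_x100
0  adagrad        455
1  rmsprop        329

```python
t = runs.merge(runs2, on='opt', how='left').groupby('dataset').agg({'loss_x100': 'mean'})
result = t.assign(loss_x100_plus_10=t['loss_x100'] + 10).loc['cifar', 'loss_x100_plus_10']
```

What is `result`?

merge on 'opt' (how='left') → 7 rows:
       opt  lr_x1e4 dataset  params_m  loss_x100
0  adagrad        3   cifar       772      455.0
1  adagrad       10   cifar       517      455.0
2      sgd       27   squad       263        NaN
3  rmsprop       54   cifar       622      329.0
4  adagrad       58   squad       775      455.0
5      sgd       50   cifar       851        NaN
6      sgd       49   squad        81        NaN
group by dataset, mean of loss_x100:
         loss_x100
dataset           
cifar        413.0
squad        455.0
add column loss_x100_plus_10 = t['loss_x100'] + 10:
         loss_x100  loss_x100_plus_10
dataset                              
cifar        413.0              423.0
squad        455.0              465.0
Hence 423.0.

423.0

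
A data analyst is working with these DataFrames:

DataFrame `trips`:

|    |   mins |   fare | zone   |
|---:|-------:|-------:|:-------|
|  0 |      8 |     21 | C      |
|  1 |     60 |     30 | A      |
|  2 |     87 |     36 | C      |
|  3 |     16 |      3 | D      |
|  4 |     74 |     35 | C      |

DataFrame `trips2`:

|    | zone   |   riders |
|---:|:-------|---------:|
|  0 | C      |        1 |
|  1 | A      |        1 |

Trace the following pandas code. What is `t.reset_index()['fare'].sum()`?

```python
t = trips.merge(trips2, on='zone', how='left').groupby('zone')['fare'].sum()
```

merge on 'zone' (how='left') → 5 rows:
   mins  fare zone  riders
0     8    21    C     1.0
1    60    30    A     1.0
2    87    36    C     1.0
3    16     3    D     NaN
4    74    35    C     1.0
group by zone, sum of fare:
zone
A    30
C    92
D     3
Name: fare, dtype: int64
reset_index():
  zone  fare
0    A    30
1    C    92
2    D     3
Taking the sum of column 'fare' gives 125.

125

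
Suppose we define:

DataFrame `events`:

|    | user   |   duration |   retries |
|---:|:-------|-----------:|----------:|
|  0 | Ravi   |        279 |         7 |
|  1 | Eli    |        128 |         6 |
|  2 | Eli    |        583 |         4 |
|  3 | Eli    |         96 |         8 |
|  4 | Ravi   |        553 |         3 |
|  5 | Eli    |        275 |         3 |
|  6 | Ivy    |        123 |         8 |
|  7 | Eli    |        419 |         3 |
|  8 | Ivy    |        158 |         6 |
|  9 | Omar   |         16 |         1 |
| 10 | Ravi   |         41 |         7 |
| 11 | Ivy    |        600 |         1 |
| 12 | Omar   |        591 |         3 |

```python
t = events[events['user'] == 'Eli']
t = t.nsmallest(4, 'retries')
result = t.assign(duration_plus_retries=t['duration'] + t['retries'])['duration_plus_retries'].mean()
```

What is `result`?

filter rows where user == 'Eli':
  user  duration  retries
1  Eli       128        6
2  Eli       583        4
3  Eli        96        8
5  Eli       275        3
7  Eli       419        3
take 4 rows with smallest retries:
  user  duration  retries
5  Eli       275        3
7  Eli       419        3
2  Eli       583        4
1  Eli       128        6
add column duration_plus_retries = t['duration'] + t['retries']:
  user  duration  retries  duration_plus_retries
5  Eli       275        3                    278
7  Eli       419        3                    422
2  Eli       583        4                    587
1  Eli       128        6                    134
Then the mean of column 'duration_plus_retries': 355.25

355.25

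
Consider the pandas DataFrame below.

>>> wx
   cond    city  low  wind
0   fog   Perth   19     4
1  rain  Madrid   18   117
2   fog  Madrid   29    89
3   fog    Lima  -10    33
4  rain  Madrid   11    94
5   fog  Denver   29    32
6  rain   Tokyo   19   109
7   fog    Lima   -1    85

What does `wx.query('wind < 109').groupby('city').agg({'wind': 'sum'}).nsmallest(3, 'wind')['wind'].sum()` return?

filter rows where wind < 109:
   cond    city  low  wind
0   fog   Perth   19     4
2   fog  Madrid   29    89
3   fog    Lima  -10    33
4  rain  Madrid   11    94
5   fog  Denver   29    32
7   fog    Lima   -1    85
group by city, sum of wind:
        wind
city        
Denver    32
Lima     118
Madrid   183
Perth      4
take 3 rows with smallest wind:
        wind
city        
Perth      4
Denver    32
Lima     118
Finally, sum of column 'wind' = 154.

154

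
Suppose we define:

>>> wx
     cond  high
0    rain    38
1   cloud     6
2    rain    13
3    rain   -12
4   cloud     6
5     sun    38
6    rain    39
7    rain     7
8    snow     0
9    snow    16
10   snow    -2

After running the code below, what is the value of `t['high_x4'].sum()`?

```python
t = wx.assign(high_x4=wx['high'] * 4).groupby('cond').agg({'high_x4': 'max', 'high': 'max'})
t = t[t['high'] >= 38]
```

308

add column high_x4 = wx['high'] * 4:
     cond  high  high_x4
0    rain    38      152
1   cloud     6       24
2    rain    13       52
3    rain   -12      -48
4   cloud     6       24
5     sun    38      152
6    rain    39      156
7    rain     7       28
8    snow     0        0
9    snow    16       64
10   snow    -2       -8
group by cond: max(high_x4), max(high):
       high_x4  high
cond                
cloud       24     6
rain       156    39
snow        64    16
sun        152    38
filter rows where high >= 38:
      high_x4  high
cond               
rain      156    39
sun       152    38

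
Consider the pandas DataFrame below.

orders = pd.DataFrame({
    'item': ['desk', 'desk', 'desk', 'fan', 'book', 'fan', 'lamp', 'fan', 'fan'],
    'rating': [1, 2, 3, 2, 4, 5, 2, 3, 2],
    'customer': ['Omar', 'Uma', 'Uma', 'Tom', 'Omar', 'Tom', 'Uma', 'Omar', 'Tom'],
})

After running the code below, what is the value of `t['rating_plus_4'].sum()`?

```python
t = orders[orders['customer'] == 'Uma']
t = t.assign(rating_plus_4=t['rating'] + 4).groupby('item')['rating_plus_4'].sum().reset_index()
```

19

filter rows where customer == 'Uma':
   item  rating customer
1  desk       2      Uma
2  desk       3      Uma
6  lamp       2      Uma
add column rating_plus_4 = t['rating'] + 4:
   item  rating customer  rating_plus_4
1  desk       2      Uma              6
2  desk       3      Uma              7
6  lamp       2      Uma              6
group by item, sum of rating_plus_4:
item
desk    13
lamp     6
Name: rating_plus_4, dtype: int64
reset_index():
   item  rating_plus_4
0  desk             13
1  lamp              6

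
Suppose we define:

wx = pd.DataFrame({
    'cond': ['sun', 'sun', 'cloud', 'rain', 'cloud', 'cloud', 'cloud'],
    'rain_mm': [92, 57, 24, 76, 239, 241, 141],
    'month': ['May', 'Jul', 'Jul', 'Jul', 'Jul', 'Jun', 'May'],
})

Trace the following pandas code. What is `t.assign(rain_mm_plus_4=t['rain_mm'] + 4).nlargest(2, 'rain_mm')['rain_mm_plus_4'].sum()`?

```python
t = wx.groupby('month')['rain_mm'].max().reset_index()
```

488

group by month, max of rain_mm:
month
Jul    239
Jun    241
May    141
Name: rain_mm, dtype: int64
reset_index():
  month  rain_mm
0   Jul      239
1   Jun      241
2   May      141
add column rain_mm_plus_4 = t['rain_mm'] + 4:
  month  rain_mm  rain_mm_plus_4
0   Jul      239             243
1   Jun      241             245
2   May      141             145
take 2 rows with largest rain_mm:
  month  rain_mm  rain_mm_plus_4
1   Jun      241             245
0   Jul      239             243
Hence 488.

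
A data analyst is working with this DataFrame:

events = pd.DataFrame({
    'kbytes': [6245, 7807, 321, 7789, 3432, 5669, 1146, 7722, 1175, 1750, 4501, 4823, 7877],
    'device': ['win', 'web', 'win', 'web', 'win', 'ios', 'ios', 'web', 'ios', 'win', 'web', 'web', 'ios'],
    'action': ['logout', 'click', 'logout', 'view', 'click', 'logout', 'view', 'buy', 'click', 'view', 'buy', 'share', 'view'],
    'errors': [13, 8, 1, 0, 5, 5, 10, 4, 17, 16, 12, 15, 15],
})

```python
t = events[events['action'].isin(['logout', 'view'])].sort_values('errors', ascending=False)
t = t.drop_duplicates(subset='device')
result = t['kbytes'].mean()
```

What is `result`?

5805.33333333

filter rows where action in ['logout', 'view']:
    kbytes device  action  errors
0     6245    win  logout      13
2      321    win  logout       1
3     7789    web    view       0
5     5669    ios  logout       5
6     1146    ios    view      10
9     1750    win    view      16
12    7877    ios    view      15
sort by errors descending:
    kbytes device  action  errors
9     1750    win    view      16
12    7877    ios    view      15
0     6245    win  logout      13
6     1146    ios    view      10
5     5669    ios  logout       5
2      321    win  logout       1
3     7789    web    view       0
drop duplicate device (keep=first):
    kbytes device action  errors
9     1750    win   view      16
12    7877    ios   view      15
3     7789    web   view       0
mean of column 'kbytes' → 5805.33333333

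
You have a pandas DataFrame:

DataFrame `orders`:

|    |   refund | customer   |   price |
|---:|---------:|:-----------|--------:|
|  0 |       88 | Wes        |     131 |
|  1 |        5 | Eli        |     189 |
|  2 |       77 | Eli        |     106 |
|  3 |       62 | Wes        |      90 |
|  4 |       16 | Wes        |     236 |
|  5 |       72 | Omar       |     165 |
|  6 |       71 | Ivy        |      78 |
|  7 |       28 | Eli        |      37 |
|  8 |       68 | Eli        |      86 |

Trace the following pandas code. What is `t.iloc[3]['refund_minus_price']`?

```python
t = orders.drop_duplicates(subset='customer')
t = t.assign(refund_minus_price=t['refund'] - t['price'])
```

drop duplicate customer (keep=first):
   refund customer  price
0      88      Wes    131
1       5      Eli    189
5      72     Omar    165
6      71      Ivy     78
add column refund_minus_price = t['refund'] - t['price']:
   refund customer  price  refund_minus_price
0      88      Wes    131                 -43
1       5      Eli    189                -184
5      72     Omar    165                 -93
6      71      Ivy     78                  -7

-7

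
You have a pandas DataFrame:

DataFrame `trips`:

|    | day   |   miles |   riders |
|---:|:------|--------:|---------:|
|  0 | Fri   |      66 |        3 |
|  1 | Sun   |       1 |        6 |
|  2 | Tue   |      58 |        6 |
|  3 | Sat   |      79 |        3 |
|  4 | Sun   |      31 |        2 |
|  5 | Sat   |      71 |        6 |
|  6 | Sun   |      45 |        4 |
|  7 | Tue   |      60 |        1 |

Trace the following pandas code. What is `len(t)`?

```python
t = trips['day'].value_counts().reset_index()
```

4

value_counts of day:
day
Sun    3
Tue    2
Sat    2
Fri    1
Name: count, dtype: int64
reset_index():
   day  count
0  Sun      3
1  Tue      2
2  Sat      2
3  Fri      1
Taking the number of rows gives 4.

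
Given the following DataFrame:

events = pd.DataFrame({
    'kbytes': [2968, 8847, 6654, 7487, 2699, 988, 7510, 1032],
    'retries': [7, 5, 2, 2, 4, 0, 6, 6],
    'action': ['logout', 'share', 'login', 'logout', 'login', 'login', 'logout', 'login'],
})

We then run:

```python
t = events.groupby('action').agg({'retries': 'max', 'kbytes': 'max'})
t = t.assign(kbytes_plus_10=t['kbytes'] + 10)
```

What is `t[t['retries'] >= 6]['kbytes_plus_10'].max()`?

group by action: max(retries), max(kbytes):
        retries  kbytes
action                 
login         6    6654
logout        7    7510
share         5    8847
add column kbytes_plus_10 = t['kbytes'] + 10:
        retries  kbytes  kbytes_plus_10
action                                 
login         6    6654            6664
logout        7    7510            7520
share         5    8847            8857
filter rows where retries >= 6:
        retries  kbytes  kbytes_plus_10
action                                 
login         6    6654            6664
logout        7    7510            7520

7520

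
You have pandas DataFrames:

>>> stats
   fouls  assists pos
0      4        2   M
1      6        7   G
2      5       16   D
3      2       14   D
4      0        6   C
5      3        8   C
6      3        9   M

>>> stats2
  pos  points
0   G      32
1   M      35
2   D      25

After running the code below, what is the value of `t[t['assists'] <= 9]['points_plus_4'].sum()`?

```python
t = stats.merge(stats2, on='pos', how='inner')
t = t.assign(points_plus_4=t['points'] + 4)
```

merge on 'pos' (how='inner') → 5 rows:
   fouls  assists pos  points
0      4        2   M      35
1      6        7   G      32
2      5       16   D      25
3      2       14   D      25
4      3        9   M      35
add column points_plus_4 = t['points'] + 4:
   fouls  assists pos  points  points_plus_4
0      4        2   M      35             39
1      6        7   G      32             36
2      5       16   D      25             29
3      2       14   D      25             29
4      3        9   M      35             39
filter rows where assists <= 9:
   fouls  assists pos  points  points_plus_4
0      4        2   M      35             39
1      6        7   G      32             36
4      3        9   M      35             39
The sum of column 'points_plus_4' is 114.

114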